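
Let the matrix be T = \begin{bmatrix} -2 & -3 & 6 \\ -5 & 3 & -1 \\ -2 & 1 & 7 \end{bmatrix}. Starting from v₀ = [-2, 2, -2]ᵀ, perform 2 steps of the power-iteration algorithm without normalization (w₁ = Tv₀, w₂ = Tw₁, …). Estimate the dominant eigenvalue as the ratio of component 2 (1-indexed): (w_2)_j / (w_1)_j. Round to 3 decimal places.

w1 = Tv₀ = (-14, 18, -8)
w2 = Tw1 = (-74, 132, -10)
Ratio at component: 132 / 18 = 7.333

λ ≈ 7.333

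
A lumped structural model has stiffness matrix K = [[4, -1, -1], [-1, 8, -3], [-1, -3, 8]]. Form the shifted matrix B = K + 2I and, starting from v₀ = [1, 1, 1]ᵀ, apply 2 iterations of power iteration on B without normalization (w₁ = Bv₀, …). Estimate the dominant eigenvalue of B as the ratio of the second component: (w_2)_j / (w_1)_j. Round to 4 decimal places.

μ ≈ 6.3333

B = K + 2I has rows (6, -1, -1); (-1, 10, -3); (-1, -3, 10)
w1 = Bv₀ = (6·1 + (-1)·1 + (-1)·1; (-1)·1 + 10·1 + (-3)·1; (-1)·1 + (-3)·1 + 10·1) = (4, 6, 6)
w2 = Bw1 = (6·4 + (-1)·6 + (-1)·6; (-1)·4 + 10·6 + (-3)·6; (-1)·4 + (-3)·6 + 10·6) = (12, 38, 38)
Ratio: 38/6 = 6.3333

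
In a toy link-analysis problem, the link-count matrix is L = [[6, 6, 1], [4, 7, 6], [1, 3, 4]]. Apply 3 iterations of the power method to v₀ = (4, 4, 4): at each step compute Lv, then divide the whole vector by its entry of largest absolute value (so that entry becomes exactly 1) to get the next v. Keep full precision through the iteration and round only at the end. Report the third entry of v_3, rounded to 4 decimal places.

0.4296

Lv0 = (52.00000, 68.00000, 32.00000); divide by 68.00000 → v1 = (0.76471, 1.00000, 0.47059)
Lv1 = (11.05882, 12.88235, 5.64706); divide by 12.88235 → v2 = (0.85845, 1.00000, 0.43836)
Lv2 = (11.58904, 13.06393, 5.61187); divide by 13.06393 → v3 = (0.88710, 1.00000, 0.42957)
Requested entry of v3: 4916/11444 = 0.4296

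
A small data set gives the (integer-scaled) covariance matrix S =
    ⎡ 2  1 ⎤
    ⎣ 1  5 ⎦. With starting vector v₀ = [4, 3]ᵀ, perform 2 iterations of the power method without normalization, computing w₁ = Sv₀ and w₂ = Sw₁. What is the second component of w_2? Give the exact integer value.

w1 = Sv₀ = (2·4 + 1·3; 1·4 + 5·3) = (11, 19)
w2 = Sw1 = (2·11 + 1·19; 1·11 + 5·19) = (41, 106)
The requested component of w2 is 106.

106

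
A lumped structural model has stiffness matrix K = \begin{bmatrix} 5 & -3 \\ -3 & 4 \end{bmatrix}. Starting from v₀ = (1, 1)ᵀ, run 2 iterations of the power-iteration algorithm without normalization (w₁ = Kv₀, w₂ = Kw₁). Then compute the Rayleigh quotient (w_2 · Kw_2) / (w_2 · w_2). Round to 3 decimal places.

6.509

w1 = Kv₀ = (5·1 + (-3)·1; (-3)·1 + 4·1) = (2, 1)
w2 = Kw1 = (5·2 + (-3)·1; (-3)·2 + 4·1) = (7, -2)
Kw2 = (41, -29)
w2·Kw2 = 7·41 + (-2)·(-29) = 345; w2·w2 = 7·7 + (-2)·(-2) = 53
λ ≈ 345/53 = 6.509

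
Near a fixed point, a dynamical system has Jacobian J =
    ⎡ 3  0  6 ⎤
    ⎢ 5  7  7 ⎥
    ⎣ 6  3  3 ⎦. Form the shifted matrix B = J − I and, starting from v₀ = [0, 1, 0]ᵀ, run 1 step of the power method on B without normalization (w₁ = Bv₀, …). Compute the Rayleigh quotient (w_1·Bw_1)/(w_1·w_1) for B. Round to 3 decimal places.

B = J − I has rows (2, 0, 6); (5, 6, 7); (6, 3, 2)
w1 = Bv₀ = (0, 6, 3)
Bw1 = (18, 57, 24)
w1·Bw1 = 414; w1·w1 = 45; μ ≈ 414/45 = 9.200

μ ≈ 9.200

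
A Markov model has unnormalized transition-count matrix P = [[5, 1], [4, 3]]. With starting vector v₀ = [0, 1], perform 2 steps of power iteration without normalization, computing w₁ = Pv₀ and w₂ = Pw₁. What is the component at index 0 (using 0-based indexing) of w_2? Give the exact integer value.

8

w1 = Pv₀ = (5·0 + 1·1; 4·0 + 3·1) = (1, 3)
w2 = Pw1 = (5·1 + 1·3; 4·1 + 3·3) = (8, 13)
The requested component of w2 is 8.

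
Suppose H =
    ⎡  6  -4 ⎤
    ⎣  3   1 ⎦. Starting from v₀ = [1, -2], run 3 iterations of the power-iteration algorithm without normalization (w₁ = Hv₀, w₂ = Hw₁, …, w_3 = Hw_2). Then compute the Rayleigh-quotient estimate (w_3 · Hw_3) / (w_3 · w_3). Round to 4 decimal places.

λ ≈ 3.2129

w1 = Hv₀ = (6·1 + (-4)·(-2); 3·1 + 1·(-2)) = (14, 1)
w2 = Hw1 = (6·14 + (-4)·1; 3·14 + 1·1) = (80, 43)
w3 = Hw2 = (308, 283)
Hw3 = (716, 1207)
w3·Hw3 = 308·716 + 283·1207 = 562109; w3·w3 = 308·308 + 283·283 = 174953
λ ≈ 562109/174953 = 3.2129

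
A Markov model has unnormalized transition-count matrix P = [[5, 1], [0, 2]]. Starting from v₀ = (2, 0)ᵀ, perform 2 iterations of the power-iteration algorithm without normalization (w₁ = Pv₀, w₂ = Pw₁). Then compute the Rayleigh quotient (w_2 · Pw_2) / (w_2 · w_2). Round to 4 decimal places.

λ ≈ 5.0000

w1 = Pv₀ = (5·2 + 1·0; 0·2 + 2·0) = (10, 0)
w2 = Pw1 = (5·10 + 1·0; 0·10 + 2·0) = (50, 0)
Pw2 = (250, 0)
w2·Pw2 = 50·250 + 0·0 = 12500; w2·w2 = 50·50 + 0·0 = 2500
λ ≈ 12500/2500 = 5.0000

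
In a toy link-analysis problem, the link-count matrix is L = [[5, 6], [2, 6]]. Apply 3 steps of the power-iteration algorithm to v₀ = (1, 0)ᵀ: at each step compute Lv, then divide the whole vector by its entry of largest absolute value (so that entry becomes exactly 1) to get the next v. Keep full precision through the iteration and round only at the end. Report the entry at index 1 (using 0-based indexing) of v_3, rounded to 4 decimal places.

Lv0 = (5.00000, 2.00000); divide by 5.00000 → v1 = (1.00000, 0.40000)
Lv1 = (7.40000, 4.40000); divide by 7.40000 → v2 = (1.00000, 0.59459)
Lv2 = (8.56757, 5.56757); divide by 8.56757 → v3 = (1.00000, 0.64984)
Requested entry of v3: 206/317 = 0.6498

0.6498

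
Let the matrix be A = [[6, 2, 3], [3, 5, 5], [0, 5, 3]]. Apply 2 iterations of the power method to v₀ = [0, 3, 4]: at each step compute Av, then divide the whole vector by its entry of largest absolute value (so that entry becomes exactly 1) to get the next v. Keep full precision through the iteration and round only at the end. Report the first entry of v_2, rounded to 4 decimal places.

Av0 = (18.00000, 35.00000, 27.00000); divide by 35.00000 → v1 = (0.51429, 1.00000, 0.77143)
Av1 = (7.40000, 10.40000, 7.31429); divide by 10.40000 → v2 = (0.71154, 1.00000, 0.70330)
Requested entry of v2: 259/364 = 0.7115

0.7115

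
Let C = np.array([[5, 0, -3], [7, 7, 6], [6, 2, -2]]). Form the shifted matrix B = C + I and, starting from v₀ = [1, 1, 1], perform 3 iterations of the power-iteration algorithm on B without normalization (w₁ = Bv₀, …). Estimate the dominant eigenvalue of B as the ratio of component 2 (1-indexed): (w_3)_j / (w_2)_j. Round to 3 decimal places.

μ ≈ 9.286

B = C + I has rows (6, 0, -3); (7, 8, 6); (6, 2, -1)
w1 = Bv₀ = (3, 21, 7)
w2 = Bw1 = (-3, 231, 53)
w3 = Bw2 = (-177, 2145, 391)
Ratio: 2145/231 = 9.286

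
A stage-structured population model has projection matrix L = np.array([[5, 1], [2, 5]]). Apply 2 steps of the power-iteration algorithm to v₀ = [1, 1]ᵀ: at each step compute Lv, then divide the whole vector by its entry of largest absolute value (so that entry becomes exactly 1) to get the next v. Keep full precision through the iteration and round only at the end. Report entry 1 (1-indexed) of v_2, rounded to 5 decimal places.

Lv0 = (6.000000, 7.000000); divide by 7.000000 → v1 = (0.857143, 1.000000)
Lv1 = (5.285714, 6.714286); divide by 6.714286 → v2 = (0.787234, 1.000000)
Requested entry of v2: 37/47 = 0.78723

0.78723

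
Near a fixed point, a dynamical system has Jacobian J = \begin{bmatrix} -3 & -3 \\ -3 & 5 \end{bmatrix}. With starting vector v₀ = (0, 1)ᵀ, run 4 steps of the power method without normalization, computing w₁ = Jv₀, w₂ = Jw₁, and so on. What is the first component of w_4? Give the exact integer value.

-312

w1 = Jv₀ = ((-3)·0 + (-3)·1; (-3)·0 + 5·1) = (-3, 5)
w2 = Jw1 = ((-3)·(-3) + (-3)·5; (-3)·(-3) + 5·5) = (-6, 34)
w3 = Jw2 = (-84, 188)
w4 = Jw3 = (-312, 1192)
The requested component of w4 is -312.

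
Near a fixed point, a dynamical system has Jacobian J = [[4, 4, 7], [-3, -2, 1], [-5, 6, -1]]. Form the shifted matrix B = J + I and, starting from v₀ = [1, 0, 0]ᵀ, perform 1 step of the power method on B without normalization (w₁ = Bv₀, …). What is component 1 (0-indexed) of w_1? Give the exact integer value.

-3

B = J + I has rows (5, 4, 7); (-3, -1, 1); (-5, 6, 0)
w1 = Bv₀ = (5, -3, -5)
Requested component of w1: -3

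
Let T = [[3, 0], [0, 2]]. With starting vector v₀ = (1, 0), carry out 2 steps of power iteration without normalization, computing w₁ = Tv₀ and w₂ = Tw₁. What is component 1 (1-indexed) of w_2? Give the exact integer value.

9

w1 = Tv₀ = (3·1 + 0·0; 0·1 + 2·0) = (3, 0)
w2 = Tw1 = (3·3 + 0·0; 0·3 + 2·0) = (9, 0)
The requested component of w2 is 9.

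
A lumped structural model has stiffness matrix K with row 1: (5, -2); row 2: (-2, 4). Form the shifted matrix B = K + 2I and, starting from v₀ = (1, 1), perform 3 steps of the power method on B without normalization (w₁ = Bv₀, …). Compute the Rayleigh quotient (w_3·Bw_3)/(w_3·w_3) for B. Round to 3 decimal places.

B = K + 2I has rows (7, -2); (-2, 6)
w1 = Bv₀ = (7·1 + (-2)·1; (-2)·1 + 6·1) = (5, 4)
w2 = Bw1 = (7·5 + (-2)·4; (-2)·5 + 6·4) = (27, 14)
w3 = Bw2 = (161, 30)
Bw3 = (1067, -142)
w3·Bw3 = 167527; w3·w3 = 26821; μ ≈ 167527/26821 = 6.246

6.246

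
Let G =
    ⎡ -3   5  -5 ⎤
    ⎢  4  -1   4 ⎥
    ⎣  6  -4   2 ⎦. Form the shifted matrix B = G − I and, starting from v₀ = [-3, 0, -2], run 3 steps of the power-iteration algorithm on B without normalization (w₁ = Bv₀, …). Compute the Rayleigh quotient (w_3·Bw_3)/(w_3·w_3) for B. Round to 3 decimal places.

μ ≈ -2.581

B = G − I has rows (-4, 5, -5); (4, -2, 4); (6, -4, 1)
w1 = Bv₀ = (22, -20, -20)
w2 = Bw1 = (-88, 48, 192)
w3 = Bw2 = (-368, 320, -528)
Bw3 = (5712, -4224, -4016)
w3·Bw3 = -1333248; w3·w3 = 516608; μ ≈ -1333248/516608 = -2.581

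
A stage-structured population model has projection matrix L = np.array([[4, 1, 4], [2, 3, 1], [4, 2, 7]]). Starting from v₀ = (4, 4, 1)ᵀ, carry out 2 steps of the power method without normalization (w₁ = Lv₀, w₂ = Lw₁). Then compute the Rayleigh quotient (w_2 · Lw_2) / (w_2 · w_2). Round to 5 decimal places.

w1 = Lv₀ = (4·4 + 1·4 + 4·1; 2·4 + 3·4 + 1·1; 4·4 + 2·4 + 7·1) = (24, 21, 31)
w2 = Lw1 = (4·24 + 1·21 + 4·31; 2·24 + 3·21 + 1·31; 4·24 + 2·21 + 7·31) = (241, 142, 355)
Lw2 = (2526, 1263, 3733)
w2·Lw2 = 241·2526 + 142·1263 + 355·3733 = 2113327; w2·w2 = 241·241 + 142·142 + 355·355 = 204270
λ ≈ 2113327/204270 = 10.34575

λ ≈ 10.34575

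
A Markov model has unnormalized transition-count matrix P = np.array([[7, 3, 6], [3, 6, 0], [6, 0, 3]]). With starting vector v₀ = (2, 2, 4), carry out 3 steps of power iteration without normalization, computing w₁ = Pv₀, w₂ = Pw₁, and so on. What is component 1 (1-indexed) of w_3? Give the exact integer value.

6278

w1 = Pv₀ = (44, 18, 24)
w2 = Pw1 = (506, 240, 336)
w3 = Pw2 = (6278, 2958, 4044)
The requested component of w3 is 6278.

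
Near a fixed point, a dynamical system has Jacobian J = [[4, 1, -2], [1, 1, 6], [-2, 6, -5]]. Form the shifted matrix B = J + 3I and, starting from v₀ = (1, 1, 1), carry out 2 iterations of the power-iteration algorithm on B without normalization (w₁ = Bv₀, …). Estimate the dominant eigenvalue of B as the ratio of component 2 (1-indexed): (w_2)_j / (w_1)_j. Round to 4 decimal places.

μ ≈ 5.6364

B = J + 3I has rows (7, 1, -2); (1, 4, 6); (-2, 6, -2)
w1 = Bv₀ = (7·1 + 1·1 + (-2)·1; 1·1 + 4·1 + 6·1; (-2)·1 + 6·1 + (-2)·1) = (6, 11, 2)
w2 = Bw1 = (7·6 + 1·11 + (-2)·2; 1·6 + 4·11 + 6·2; (-2)·6 + 6·11 + (-2)·2) = (49, 62, 50)
Ratio: 62/11 = 5.6364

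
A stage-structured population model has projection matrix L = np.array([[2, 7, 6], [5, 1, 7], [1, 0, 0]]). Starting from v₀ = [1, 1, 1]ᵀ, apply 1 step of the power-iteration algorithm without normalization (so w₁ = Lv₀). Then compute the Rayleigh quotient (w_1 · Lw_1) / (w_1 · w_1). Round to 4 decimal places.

w1 = Lv₀ = (2·1 + 7·1 + 6·1; 5·1 + 1·1 + 7·1; 1·1 + 0·1 + 0·1) = (15, 13, 1)
Lw1 = (127, 95, 15)
w1·Lw1 = 15·127 + 13·95 + 1·15 = 3155; w1·w1 = 15·15 + 13·13 + 1·1 = 395
λ ≈ 3155/395 = 7.9873

λ ≈ 7.9873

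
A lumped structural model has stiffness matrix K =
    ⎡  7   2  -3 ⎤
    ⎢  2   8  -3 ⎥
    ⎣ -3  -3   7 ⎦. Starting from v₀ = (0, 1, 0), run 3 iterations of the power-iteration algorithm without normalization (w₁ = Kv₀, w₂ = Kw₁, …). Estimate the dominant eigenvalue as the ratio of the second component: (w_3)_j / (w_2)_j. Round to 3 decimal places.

11.000

w1 = Kv₀ = (7·0 + 2·1 + (-3)·0; 2·0 + 8·1 + (-3)·0; (-3)·0 + (-3)·1 + 7·0) = (2, 8, -3)
w2 = Kw1 = (7·2 + 2·8 + (-3)·(-3); 2·2 + 8·8 + (-3)·(-3); (-3)·2 + (-3)·8 + 7·(-3)) = (39, 77, -51)
w3 = Kw2 = (580, 847, -705)
Ratio at component: 847 / 77 = 11.000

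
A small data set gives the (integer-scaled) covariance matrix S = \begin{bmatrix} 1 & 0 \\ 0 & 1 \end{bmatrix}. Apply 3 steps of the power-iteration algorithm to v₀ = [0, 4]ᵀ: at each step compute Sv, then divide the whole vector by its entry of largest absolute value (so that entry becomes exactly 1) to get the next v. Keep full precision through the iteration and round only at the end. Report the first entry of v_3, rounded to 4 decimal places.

Sv0 = (0.00000, 4.00000); divide by 4.00000 → v1 = (0.00000, 1.00000)
Sv1 = (0.00000, 1.00000); divide by 1.00000 → v2 = (0.00000, 1.00000)
Sv2 = (0.00000, 1.00000); divide by 1.00000 → v3 = (0.00000, 1.00000)
Requested entry of v3: 0/4 = 0.0000

0.0000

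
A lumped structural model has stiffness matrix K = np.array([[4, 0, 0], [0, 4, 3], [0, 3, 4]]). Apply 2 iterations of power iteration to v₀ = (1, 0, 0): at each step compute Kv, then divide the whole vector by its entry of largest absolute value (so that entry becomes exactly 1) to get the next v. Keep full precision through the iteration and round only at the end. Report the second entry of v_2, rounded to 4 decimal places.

0.0000

Kv0 = (4.00000, 0.00000, 0.00000); divide by 4.00000 → v1 = (1.00000, 0.00000, 0.00000)
Kv1 = (4.00000, 0.00000, 0.00000); divide by 4.00000 → v2 = (1.00000, 0.00000, 0.00000)
Requested entry of v2: 0/16 = 0.0000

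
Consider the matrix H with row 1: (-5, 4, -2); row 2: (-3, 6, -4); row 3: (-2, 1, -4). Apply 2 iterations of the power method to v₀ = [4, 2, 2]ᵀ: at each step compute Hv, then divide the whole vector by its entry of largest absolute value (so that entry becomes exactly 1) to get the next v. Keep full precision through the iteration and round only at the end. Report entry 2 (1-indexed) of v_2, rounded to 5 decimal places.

Hv0 = (-16.000000, -8.000000, -14.000000); divide by -16.000000 → v1 = (1.000000, 0.500000, 0.875000)
Hv1 = (-4.750000, -3.500000, -5.000000); divide by -5.000000 → v2 = (0.950000, 0.700000, 1.000000)
Requested entry of v2: 56/80 = 0.70000

0.70000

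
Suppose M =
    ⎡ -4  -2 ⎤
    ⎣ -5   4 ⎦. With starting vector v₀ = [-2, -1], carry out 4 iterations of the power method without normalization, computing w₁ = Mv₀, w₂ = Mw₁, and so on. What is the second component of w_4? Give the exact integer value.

-676

w1 = Mv₀ = ((-4)·(-2) + (-2)·(-1); (-5)·(-2) + 4·(-1)) = (10, 6)
w2 = Mw1 = ((-4)·10 + (-2)·6; (-5)·10 + 4·6) = (-52, -26)
w3 = Mw2 = (260, 156)
w4 = Mw3 = (-1352, -676)
The requested component of w4 is -676.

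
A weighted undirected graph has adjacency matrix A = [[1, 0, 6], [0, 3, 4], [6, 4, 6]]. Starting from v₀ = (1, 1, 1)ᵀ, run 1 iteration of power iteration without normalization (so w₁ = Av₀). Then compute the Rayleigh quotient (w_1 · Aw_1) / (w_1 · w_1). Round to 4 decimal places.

w1 = Av₀ = (7, 7, 16)
Aw1 = (103, 85, 166)
w1·Aw1 = 7·103 + 7·85 + 16·166 = 3972; w1·w1 = 7·7 + 7·7 + 16·16 = 354
λ ≈ 3972/354 = 11.2203

11.2203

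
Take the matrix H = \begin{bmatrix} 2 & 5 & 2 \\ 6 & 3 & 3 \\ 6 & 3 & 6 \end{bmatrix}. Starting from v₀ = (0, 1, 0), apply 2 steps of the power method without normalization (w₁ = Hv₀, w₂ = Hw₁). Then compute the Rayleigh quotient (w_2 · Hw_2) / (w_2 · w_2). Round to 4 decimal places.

11.5517

w1 = Hv₀ = (2·0 + 5·1 + 2·0; 6·0 + 3·1 + 3·0; 6·0 + 3·1 + 6·0) = (5, 3, 3)
w2 = Hw1 = (2·5 + 5·3 + 2·3; 6·5 + 3·3 + 3·3; 6·5 + 3·3 + 6·3) = (31, 48, 57)
Hw2 = (416, 501, 672)
w2·Hw2 = 31·416 + 48·501 + 57·672 = 75248; w2·w2 = 31·31 + 48·48 + 57·57 = 6514
λ ≈ 75248/6514 = 11.5517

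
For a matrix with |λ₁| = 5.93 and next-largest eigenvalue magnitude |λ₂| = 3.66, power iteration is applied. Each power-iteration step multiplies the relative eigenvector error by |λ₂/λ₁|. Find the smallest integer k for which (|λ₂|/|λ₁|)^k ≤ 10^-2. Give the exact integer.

10

|λ₂/λ₁| = 3.66/5.93 = 0.61720
Need k ≥ ln(10^-2) / ln(0.61720) = -4.6052 / -0.4826 ≈ 9.543
Smallest integer k satisfying the bound: 10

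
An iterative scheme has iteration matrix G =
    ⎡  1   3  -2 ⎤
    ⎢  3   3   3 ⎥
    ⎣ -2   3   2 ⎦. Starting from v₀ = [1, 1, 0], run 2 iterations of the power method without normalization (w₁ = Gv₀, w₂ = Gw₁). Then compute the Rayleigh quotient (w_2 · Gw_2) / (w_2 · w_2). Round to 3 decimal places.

λ ≈ 5.714

w1 = Gv₀ = (1·1 + 3·1 + (-2)·0; 3·1 + 3·1 + 3·0; (-2)·1 + 3·1 + 2·0) = (4, 6, 1)
w2 = Gw1 = (1·4 + 3·6 + (-2)·1; 3·4 + 3·6 + 3·1; (-2)·4 + 3·6 + 2·1) = (20, 33, 12)
Gw2 = (95, 195, 83)
w2·Gw2 = 20·95 + 33·195 + 12·83 = 9331; w2·w2 = 20·20 + 33·33 + 12·12 = 1633
λ ≈ 9331/1633 = 5.714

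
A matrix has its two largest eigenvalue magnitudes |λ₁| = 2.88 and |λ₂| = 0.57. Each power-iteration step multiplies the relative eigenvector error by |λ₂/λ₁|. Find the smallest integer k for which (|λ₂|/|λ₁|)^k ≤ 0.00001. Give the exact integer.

|λ₂/λ₁| = 0.57/2.88 = 0.19792
Need k ≥ ln(0.00001) / ln(0.19792) = -11.5129 / -1.6199 ≈ 7.107
Smallest integer k satisfying the bound: 8

8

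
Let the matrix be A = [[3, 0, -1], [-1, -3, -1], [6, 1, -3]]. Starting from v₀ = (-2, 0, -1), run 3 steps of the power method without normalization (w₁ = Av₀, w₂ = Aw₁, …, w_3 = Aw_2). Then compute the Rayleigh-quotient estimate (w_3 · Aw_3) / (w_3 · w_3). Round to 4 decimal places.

0.3470

w1 = Av₀ = (-5, 3, -9)
w2 = Aw1 = (-6, 5, 0)
w3 = Aw2 = (-18, -9, -31)
Aw3 = (-23, 76, -24)
w3·Aw3 = (-18)·(-23) + (-9)·76 + (-31)·(-24) = 474; w3·w3 = (-18)·(-18) + (-9)·(-9) + (-31)·(-31) = 1366
λ ≈ 474/1366 = 0.3470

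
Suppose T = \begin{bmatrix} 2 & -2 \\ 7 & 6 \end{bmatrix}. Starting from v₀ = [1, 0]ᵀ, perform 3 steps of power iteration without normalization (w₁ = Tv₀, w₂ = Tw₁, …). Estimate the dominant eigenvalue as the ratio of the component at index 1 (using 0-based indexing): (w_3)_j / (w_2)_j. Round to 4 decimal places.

λ ≈ 4.7500

w1 = Tv₀ = (2·1 + (-2)·0; 7·1 + 6·0) = (2, 7)
w2 = Tw1 = (2·2 + (-2)·7; 7·2 + 6·7) = (-10, 56)
w3 = Tw2 = (-132, 266)
Ratio at component: 266 / 56 = 4.7500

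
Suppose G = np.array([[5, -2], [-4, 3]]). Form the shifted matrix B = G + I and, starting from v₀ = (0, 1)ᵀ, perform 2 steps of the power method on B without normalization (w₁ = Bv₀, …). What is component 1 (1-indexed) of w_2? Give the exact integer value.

-20

B = G + I has rows (6, -2); (-4, 4)
w1 = Bv₀ = (6·0 + (-2)·1; (-4)·0 + 4·1) = (-2, 4)
w2 = Bw1 = (6·(-2) + (-2)·4; (-4)·(-2) + 4·4) = (-20, 24)
Requested component of w2: -20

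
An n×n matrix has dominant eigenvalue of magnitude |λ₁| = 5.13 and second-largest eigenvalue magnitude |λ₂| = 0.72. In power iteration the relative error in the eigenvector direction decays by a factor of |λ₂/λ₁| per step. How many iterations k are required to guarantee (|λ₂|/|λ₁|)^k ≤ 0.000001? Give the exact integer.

8

|λ₂/λ₁| = 0.72/5.13 = 0.14035
Need k ≥ ln(0.000001) / ln(0.14035) = -13.8155 / -1.9636 ≈ 7.036
Smallest integer k satisfying the bound: 8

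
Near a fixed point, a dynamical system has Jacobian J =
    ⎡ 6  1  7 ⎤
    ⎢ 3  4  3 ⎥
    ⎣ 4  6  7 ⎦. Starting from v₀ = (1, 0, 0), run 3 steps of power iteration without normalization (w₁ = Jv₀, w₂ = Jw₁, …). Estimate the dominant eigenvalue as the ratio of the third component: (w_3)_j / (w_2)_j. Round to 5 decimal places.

w1 = Jv₀ = (6, 3, 4)
w2 = Jw1 = (67, 42, 70)
w3 = Jw2 = (934, 579, 1010)
Ratio at component: 1010 / 70 = 14.42857

14.42857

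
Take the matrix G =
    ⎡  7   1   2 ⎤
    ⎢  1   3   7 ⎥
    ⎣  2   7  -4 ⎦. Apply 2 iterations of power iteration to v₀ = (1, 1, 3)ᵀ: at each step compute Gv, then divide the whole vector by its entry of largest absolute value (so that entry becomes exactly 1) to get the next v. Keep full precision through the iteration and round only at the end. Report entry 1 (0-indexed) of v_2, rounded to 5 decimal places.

Gv0 = (14.000000, 25.000000, -3.000000); divide by 25.000000 → v1 = (0.560000, 1.000000, -0.120000)
Gv1 = (4.680000, 2.720000, 8.600000); divide by 8.600000 → v2 = (0.544186, 0.316279, 1.000000)
Requested entry of v2: 68/215 = 0.31628

0.31628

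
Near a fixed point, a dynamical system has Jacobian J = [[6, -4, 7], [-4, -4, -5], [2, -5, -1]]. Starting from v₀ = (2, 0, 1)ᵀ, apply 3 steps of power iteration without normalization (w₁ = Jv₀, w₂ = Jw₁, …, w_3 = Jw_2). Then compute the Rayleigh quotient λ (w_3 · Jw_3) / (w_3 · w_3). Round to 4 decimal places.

w1 = Jv₀ = (6·2 + (-4)·0 + 7·1; (-4)·2 + (-4)·0 + (-5)·1; 2·2 + (-5)·0 + (-1)·1) = (19, -13, 3)
w2 = Jw1 = (6·19 + (-4)·(-13) + 7·3; (-4)·19 + (-4)·(-13) + (-5)·3; 2·19 + (-5)·(-13) + (-1)·3) = (187, -39, 100)
w3 = Jw2 = (1978, -1092, 469)
Jw3 = (19519, -5889, 8947)
w3·Jw3 = 1978·19519 + (-1092)·(-5889) + 469·8947 = 49235513; w3·w3 = 1978·1978 + (-1092)·(-1092) + 469·469 = 5324909
λ ≈ 49235513/5324909 = 9.2463

λ ≈ 9.2463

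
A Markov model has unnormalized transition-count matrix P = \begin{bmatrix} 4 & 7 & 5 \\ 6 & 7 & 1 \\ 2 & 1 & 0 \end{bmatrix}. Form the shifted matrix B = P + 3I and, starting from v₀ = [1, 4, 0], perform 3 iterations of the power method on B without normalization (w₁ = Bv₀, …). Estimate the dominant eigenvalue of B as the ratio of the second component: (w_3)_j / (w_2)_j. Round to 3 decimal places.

15.497

B = P + 3I has rows (7, 7, 5); (6, 10, 1); (2, 1, 3)
w1 = Bv₀ = (7·1 + 7·4 + 5·0; 6·1 + 10·4 + 1·0; 2·1 + 1·4 + 3·0) = (35, 46, 6)
w2 = Bw1 = (7·35 + 7·46 + 5·6; 6·35 + 10·46 + 1·6; 2·35 + 1·46 + 3·6) = (597, 676, 134)
w3 = Bw2 = (9581, 10476, 2272)
Ratio: 10476/676 = 15.497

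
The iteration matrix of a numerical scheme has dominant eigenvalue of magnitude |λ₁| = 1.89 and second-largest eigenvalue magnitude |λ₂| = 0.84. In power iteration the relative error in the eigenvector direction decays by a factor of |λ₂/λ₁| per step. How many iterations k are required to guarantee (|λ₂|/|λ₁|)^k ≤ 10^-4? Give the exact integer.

12

|λ₂/λ₁| = 0.84/1.89 = 0.44444
Need k ≥ ln(10^-4) / ln(0.44444) = -9.2103 / -0.8109 ≈ 11.358
Smallest integer k satisfying the bound: 12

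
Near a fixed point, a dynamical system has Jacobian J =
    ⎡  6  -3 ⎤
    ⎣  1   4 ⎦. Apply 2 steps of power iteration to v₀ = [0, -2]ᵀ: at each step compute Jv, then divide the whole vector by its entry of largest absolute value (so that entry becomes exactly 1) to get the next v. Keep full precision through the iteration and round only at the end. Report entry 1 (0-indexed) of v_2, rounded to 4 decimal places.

Jv0 = (6.00000, -8.00000); divide by -8.00000 → v1 = (-0.75000, 1.00000)
Jv1 = (-7.50000, 3.25000); divide by -7.50000 → v2 = (1.00000, -0.43333)
Requested entry of v2: -26/60 = -0.4333

-0.4333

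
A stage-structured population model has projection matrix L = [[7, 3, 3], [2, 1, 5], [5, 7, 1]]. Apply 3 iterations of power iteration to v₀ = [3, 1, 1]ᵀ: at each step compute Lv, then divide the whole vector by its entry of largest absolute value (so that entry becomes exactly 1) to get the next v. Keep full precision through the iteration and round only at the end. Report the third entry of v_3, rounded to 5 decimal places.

0.89540

Lv0 = (27.000000, 12.000000, 23.000000); divide by 27.000000 → v1 = (1.000000, 0.444444, 0.851852)
Lv1 = (10.888889, 6.703704, 8.962963); divide by 10.888889 → v2 = (1.000000, 0.615646, 0.823129)
Lv2 = (11.316327, 6.731293, 10.132653); divide by 11.316327 → v3 = (1.000000, 0.594830, 0.895401)
Requested entry of v3: 2979/3327 = 0.89540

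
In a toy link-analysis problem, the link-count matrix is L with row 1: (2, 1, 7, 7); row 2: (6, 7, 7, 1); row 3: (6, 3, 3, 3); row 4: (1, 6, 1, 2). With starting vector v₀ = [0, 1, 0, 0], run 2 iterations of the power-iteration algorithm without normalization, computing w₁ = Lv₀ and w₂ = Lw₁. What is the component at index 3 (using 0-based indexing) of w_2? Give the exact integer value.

w1 = Lv₀ = (1, 7, 3, 6)
w2 = Lw1 = (72, 82, 54, 58)
The requested component of w2 is 58.

58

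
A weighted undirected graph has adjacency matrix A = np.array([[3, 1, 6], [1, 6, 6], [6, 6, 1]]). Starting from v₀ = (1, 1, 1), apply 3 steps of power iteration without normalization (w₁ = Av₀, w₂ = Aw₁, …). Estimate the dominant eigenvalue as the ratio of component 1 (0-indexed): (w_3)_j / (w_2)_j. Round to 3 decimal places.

w1 = Av₀ = (10, 13, 13)
w2 = Aw1 = (121, 166, 151)
w3 = Aw2 = (1435, 2023, 1873)
Ratio at component: 2023 / 166 = 12.187

12.187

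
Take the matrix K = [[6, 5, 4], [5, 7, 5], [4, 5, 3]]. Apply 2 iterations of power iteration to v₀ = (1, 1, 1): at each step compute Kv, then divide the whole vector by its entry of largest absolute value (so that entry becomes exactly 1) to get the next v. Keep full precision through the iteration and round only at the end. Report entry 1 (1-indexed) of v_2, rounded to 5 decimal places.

Kv0 = (15.000000, 17.000000, 12.000000); divide by 17.000000 → v1 = (0.882353, 1.000000, 0.705882)
Kv1 = (13.117647, 14.941176, 10.647059); divide by 14.941176 → v2 = (0.877953, 1.000000, 0.712598)
Requested entry of v2: 223/254 = 0.87795

0.87795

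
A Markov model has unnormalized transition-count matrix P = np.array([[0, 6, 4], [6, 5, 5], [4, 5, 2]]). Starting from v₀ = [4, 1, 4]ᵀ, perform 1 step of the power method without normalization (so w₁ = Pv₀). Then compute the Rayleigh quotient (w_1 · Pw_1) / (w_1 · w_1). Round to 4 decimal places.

λ ≈ 12.3288

w1 = Pv₀ = (22, 49, 29)
Pw1 = (410, 522, 391)
w1·Pw1 = 22·410 + 49·522 + 29·391 = 45937; w1·w1 = 22·22 + 49·49 + 29·29 = 3726
λ ≈ 45937/3726 = 12.3288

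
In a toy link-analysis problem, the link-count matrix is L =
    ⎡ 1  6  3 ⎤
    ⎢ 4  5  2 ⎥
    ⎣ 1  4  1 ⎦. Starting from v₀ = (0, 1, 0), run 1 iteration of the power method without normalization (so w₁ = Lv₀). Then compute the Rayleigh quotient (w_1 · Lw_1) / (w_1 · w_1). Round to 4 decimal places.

w1 = Lv₀ = (6, 5, 4)
Lw1 = (48, 57, 30)
w1·Lw1 = 6·48 + 5·57 + 4·30 = 693; w1·w1 = 6·6 + 5·5 + 4·4 = 77
λ ≈ 693/77 = 9.0000

9.0000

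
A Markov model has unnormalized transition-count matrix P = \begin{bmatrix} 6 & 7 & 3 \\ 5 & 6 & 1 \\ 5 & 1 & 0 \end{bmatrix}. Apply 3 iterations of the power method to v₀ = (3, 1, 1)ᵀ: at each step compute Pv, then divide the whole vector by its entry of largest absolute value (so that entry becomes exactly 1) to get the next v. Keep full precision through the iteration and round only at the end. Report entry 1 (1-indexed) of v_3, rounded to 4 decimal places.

1.0000

Pv0 = (28.00000, 22.00000, 16.00000); divide by 28.00000 → v1 = (1.00000, 0.78571, 0.57143)
Pv1 = (13.21429, 10.28571, 5.78571); divide by 13.21429 → v2 = (1.00000, 0.77838, 0.43784)
Pv2 = (12.76216, 10.10811, 5.77838); divide by 12.76216 → v3 = (1.00000, 0.79204, 0.45277)
Requested entry of v3: 4722/4722 = 1.0000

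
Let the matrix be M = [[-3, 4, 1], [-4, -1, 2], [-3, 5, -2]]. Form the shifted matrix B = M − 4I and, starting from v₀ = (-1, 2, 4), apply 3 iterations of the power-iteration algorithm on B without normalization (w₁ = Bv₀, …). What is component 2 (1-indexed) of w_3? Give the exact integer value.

B = M − 4I has rows (-7, 4, 1); (-4, -5, 2); (-3, 5, -6)
w1 = Bv₀ = ((-7)·(-1) + 4·2 + 1·4; (-4)·(-1) + (-5)·2 + 2·4; (-3)·(-1) + 5·2 + (-6)·4) = (19, 2, -11)
w2 = Bw1 = ((-7)·19 + 4·2 + 1·(-11); (-4)·19 + (-5)·2 + 2·(-11); (-3)·19 + 5·2 + (-6)·(-11)) = (-136, -108, 19)
w3 = Bw2 = (539, 1122, -246)
Requested component of w3: 1122

1122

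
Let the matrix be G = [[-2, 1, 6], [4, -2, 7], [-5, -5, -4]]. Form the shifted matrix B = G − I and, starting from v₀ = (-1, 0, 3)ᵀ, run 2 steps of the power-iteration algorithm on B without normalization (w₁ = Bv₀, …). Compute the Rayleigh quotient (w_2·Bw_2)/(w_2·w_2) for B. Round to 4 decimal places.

B = G − I has rows (-3, 1, 6); (4, -3, 7); (-5, -5, -5)
w1 = Bv₀ = ((-3)·(-1) + 1·0 + 6·3; 4·(-1) + (-3)·0 + 7·3; (-5)·(-1) + (-5)·0 + (-5)·3) = (21, 17, -10)
w2 = Bw1 = ((-3)·21 + 1·17 + 6·(-10); 4·21 + (-3)·17 + 7·(-10); (-5)·21 + (-5)·17 + (-5)·(-10)) = (-106, -37, -140)
Bw2 = (-559, -1293, 1415)
w2·Bw2 = -91005; w2·w2 = 32205; μ ≈ -91005/32205 = -2.8258

-2.8258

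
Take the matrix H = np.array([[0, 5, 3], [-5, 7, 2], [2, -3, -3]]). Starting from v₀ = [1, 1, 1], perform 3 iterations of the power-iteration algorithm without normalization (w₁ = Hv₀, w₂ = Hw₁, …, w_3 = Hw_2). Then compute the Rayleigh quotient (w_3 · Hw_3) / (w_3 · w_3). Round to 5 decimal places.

5.82231

w1 = Hv₀ = (0·1 + 5·1 + 3·1; (-5)·1 + 7·1 + 2·1; 2·1 + (-3)·1 + (-3)·1) = (8, 4, -4)
w2 = Hw1 = (0·8 + 5·4 + 3·(-4); (-5)·8 + 7·4 + 2·(-4); 2·8 + (-3)·4 + (-3)·(-4)) = (8, -20, 16)
w3 = Hw2 = (-52, -148, 28)
Hw3 = (-656, -720, 256)
w3·Hw3 = (-52)·(-656) + (-148)·(-720) + 28·256 = 147840; w3·w3 = (-52)·(-52) + (-148)·(-148) + 28·28 = 25392
λ ≈ 147840/25392 = 5.82231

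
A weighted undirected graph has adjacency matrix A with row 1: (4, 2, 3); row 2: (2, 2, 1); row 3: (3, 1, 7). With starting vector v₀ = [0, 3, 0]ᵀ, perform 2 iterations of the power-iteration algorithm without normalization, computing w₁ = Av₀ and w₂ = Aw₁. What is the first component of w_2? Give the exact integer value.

w1 = Av₀ = (4·0 + 2·3 + 3·0; 2·0 + 2·3 + 1·0; 3·0 + 1·3 + 7·0) = (6, 6, 3)
w2 = Aw1 = (4·6 + 2·6 + 3·3; 2·6 + 2·6 + 1·3; 3·6 + 1·6 + 7·3) = (45, 27, 45)
The requested component of w2 is 45.

45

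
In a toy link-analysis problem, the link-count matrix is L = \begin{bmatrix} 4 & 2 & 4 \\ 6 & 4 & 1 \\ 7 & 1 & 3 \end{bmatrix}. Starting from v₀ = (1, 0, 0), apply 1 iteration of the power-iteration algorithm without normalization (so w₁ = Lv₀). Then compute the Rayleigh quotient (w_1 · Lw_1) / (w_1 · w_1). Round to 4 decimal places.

w1 = Lv₀ = (4·1 + 2·0 + 4·0; 6·1 + 4·0 + 1·0; 7·1 + 1·0 + 3·0) = (4, 6, 7)
Lw1 = (56, 55, 55)
w1·Lw1 = 4·56 + 6·55 + 7·55 = 939; w1·w1 = 4·4 + 6·6 + 7·7 = 101
λ ≈ 939/101 = 9.2970

λ ≈ 9.2970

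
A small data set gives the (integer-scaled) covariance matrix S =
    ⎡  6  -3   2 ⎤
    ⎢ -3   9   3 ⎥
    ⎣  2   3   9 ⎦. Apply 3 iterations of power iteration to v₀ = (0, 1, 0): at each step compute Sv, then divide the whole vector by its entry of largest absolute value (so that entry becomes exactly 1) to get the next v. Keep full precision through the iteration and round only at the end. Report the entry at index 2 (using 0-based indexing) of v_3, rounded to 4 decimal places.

0.5651

Sv0 = (-3.00000, 9.00000, 3.00000); divide by 9.00000 → v1 = (-0.33333, 1.00000, 0.33333)
Sv1 = (-4.33333, 11.00000, 5.33333); divide by 11.00000 → v2 = (-0.39394, 1.00000, 0.48485)
Sv2 = (-4.39394, 11.63636, 6.57576); divide by 11.63636 → v3 = (-0.37760, 1.00000, 0.56510)
Requested entry of v3: 651/1152 = 0.5651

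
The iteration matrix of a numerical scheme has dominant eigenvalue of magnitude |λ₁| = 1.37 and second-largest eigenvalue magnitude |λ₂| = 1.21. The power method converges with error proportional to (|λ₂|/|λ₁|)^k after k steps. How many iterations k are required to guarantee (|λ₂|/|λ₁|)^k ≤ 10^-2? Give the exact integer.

38

|λ₂/λ₁| = 1.21/1.37 = 0.88321
Need k ≥ ln(10^-2) / ln(0.88321) = -4.6052 / -0.1242 ≈ 37.082
Smallest integer k satisfying the bound: 38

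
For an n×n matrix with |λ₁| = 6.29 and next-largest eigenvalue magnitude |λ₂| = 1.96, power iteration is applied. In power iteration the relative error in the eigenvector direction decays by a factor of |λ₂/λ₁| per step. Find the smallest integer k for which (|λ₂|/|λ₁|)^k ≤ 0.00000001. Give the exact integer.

16

|λ₂/λ₁| = 1.96/6.29 = 0.31161
Need k ≥ ln(0.00000001) / ln(0.31161) = -18.4207 / -1.1660 ≈ 15.798
Smallest integer k satisfying the bound: 16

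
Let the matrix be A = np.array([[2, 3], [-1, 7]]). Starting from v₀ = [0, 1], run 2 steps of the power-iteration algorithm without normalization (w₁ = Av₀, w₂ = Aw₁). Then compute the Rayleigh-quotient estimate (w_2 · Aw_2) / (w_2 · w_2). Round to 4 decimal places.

λ ≈ 6.5919

w1 = Av₀ = (3, 7)
w2 = Aw1 = (27, 46)
Aw2 = (192, 295)
w2·Aw2 = 27·192 + 46·295 = 18754; w2·w2 = 27·27 + 46·46 = 2845
λ ≈ 18754/2845 = 6.5919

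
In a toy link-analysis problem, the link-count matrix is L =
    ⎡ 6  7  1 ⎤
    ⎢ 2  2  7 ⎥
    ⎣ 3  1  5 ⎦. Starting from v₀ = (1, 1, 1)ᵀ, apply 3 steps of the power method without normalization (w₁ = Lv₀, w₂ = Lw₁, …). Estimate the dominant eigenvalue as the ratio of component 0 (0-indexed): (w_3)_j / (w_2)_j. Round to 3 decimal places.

11.229

w1 = Lv₀ = (6·1 + 7·1 + 1·1; 2·1 + 2·1 + 7·1; 3·1 + 1·1 + 5·1) = (14, 11, 9)
w2 = Lw1 = (6·14 + 7·11 + 1·9; 2·14 + 2·11 + 7·9; 3·14 + 1·11 + 5·9) = (170, 113, 98)
w3 = Lw2 = (1909, 1252, 1113)
Ratio at component: 1909 / 170 = 11.229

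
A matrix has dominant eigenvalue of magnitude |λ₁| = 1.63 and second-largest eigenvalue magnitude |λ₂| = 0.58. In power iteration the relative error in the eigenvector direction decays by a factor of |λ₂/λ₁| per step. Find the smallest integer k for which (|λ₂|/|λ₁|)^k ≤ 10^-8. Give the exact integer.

|λ₂/λ₁| = 0.58/1.63 = 0.35583
Need k ≥ ln(10^-8) / ln(0.35583) = -18.4207 / -1.0333 ≈ 17.827
Smallest integer k satisfying the bound: 18

18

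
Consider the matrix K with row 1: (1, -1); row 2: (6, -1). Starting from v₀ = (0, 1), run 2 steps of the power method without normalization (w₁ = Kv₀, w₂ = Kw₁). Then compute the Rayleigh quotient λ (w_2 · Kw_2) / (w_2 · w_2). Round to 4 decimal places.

w1 = Kv₀ = (1·0 + (-1)·1; 6·0 + (-1)·1) = (-1, -1)
w2 = Kw1 = (1·(-1) + (-1)·(-1); 6·(-1) + (-1)·(-1)) = (0, -5)
Kw2 = (5, 5)
w2·Kw2 = 0·5 + (-5)·5 = -25; w2·w2 = 0·0 + (-5)·(-5) = 25
λ ≈ -25/25 = -1.0000

-1.0000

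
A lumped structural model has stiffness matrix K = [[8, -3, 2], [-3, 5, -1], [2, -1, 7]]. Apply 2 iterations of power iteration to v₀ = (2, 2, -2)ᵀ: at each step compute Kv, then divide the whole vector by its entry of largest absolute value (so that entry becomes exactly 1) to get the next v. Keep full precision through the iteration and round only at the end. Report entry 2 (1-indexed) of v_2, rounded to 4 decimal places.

Kv0 = (6.00000, 6.00000, -12.00000); divide by -12.00000 → v1 = (-0.50000, -0.50000, 1.00000)
Kv1 = (-0.50000, -2.00000, 6.50000); divide by 6.50000 → v2 = (-0.07692, -0.30769, 1.00000)
Requested entry of v2: 24/-78 = -0.3077

-0.3077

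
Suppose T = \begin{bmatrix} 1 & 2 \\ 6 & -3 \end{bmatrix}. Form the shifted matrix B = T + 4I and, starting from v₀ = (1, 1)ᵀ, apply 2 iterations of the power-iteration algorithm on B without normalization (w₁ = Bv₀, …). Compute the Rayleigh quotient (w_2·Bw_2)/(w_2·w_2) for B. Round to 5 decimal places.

μ ≈ 7.00000

B = T + 4I has rows (5, 2); (6, 1)
w1 = Bv₀ = (5·1 + 2·1; 6·1 + 1·1) = (7, 7)
w2 = Bw1 = (5·7 + 2·7; 6·7 + 1·7) = (49, 49)
Bw2 = (343, 343)
w2·Bw2 = 33614; w2·w2 = 4802; μ ≈ 33614/4802 = 7.00000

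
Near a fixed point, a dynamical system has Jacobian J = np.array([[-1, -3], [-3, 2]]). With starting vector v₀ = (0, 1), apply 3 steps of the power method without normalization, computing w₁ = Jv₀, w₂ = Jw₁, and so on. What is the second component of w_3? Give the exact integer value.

35

w1 = Jv₀ = ((-1)·0 + (-3)·1; (-3)·0 + 2·1) = (-3, 2)
w2 = Jw1 = ((-1)·(-3) + (-3)·2; (-3)·(-3) + 2·2) = (-3, 13)
w3 = Jw2 = (-36, 35)
The requested component of w3 is 35.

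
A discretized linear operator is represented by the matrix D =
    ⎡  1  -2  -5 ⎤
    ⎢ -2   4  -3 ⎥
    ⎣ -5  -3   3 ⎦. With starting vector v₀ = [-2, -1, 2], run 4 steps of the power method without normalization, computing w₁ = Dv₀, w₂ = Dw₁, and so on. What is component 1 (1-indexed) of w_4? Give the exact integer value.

w1 = Dv₀ = (1·(-2) + (-2)·(-1) + (-5)·2; (-2)·(-2) + 4·(-1) + (-3)·2; (-5)·(-2) + (-3)·(-1) + 3·2) = (-10, -6, 19)
w2 = Dw1 = (1·(-10) + (-2)·(-6) + (-5)·19; (-2)·(-10) + 4·(-6) + (-3)·19; (-5)·(-10) + (-3)·(-6) + 3·19) = (-93, -61, 125)
w3 = Dw2 = (-596, -433, 1023)
w4 = Dw3 = (-4845, -3609, 7348)
The requested component of w4 is -4845.

-4845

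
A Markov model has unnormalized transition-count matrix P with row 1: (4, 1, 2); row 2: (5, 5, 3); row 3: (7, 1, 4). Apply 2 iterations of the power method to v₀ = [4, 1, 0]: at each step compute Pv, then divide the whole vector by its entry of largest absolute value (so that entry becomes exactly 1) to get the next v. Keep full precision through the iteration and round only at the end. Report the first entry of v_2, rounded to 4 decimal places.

Pv0 = (17.00000, 25.00000, 29.00000); divide by 29.00000 → v1 = (0.58621, 0.86207, 1.00000)
Pv1 = (5.20690, 10.24138, 8.96552); divide by 10.24138 → v2 = (0.50842, 1.00000, 0.87542)
Requested entry of v2: 151/297 = 0.5084

0.5084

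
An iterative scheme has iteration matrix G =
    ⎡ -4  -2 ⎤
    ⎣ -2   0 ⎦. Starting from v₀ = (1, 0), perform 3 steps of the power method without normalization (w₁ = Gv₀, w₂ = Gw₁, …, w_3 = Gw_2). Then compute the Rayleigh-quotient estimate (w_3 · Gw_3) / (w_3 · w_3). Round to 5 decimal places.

w1 = Gv₀ = ((-4)·1 + (-2)·0; (-2)·1 + 0·0) = (-4, -2)
w2 = Gw1 = ((-4)·(-4) + (-2)·(-2); (-2)·(-4) + 0·(-2)) = (20, 8)
w3 = Gw2 = (-96, -40)
Gw3 = (464, 192)
w3·Gw3 = (-96)·464 + (-40)·192 = -52224; w3·w3 = (-96)·(-96) + (-40)·(-40) = 10816
λ ≈ -52224/10816 = -4.82840

λ ≈ -4.82840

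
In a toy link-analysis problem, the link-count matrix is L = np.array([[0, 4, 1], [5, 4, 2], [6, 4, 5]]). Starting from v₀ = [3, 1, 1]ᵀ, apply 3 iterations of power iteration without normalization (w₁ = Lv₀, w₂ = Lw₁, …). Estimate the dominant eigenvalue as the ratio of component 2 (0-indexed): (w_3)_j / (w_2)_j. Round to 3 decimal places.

λ ≈ 10.293

w1 = Lv₀ = (5, 21, 27)
w2 = Lw1 = (111, 163, 249)
w3 = Lw2 = (901, 1705, 2563)
Ratio at component: 2563 / 249 = 10.293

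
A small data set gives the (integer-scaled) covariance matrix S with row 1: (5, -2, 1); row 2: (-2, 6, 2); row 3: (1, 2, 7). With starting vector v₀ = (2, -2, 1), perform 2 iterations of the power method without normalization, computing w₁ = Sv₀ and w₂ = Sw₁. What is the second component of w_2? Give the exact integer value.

w1 = Sv₀ = (15, -14, 5)
w2 = Sw1 = (108, -104, 22)
The requested component of w2 is -104.

-104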